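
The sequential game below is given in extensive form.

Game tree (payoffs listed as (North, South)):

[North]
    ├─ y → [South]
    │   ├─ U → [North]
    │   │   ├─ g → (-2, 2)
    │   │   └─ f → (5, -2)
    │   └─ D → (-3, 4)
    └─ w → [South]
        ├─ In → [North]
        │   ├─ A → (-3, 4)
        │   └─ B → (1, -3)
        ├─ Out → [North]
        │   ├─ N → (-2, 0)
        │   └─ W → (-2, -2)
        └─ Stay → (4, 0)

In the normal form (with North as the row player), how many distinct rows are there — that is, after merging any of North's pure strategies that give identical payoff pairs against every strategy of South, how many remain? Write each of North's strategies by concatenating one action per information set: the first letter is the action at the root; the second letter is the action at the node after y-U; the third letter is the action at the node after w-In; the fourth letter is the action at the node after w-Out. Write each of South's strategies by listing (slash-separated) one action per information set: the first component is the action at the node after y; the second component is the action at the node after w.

6

North has 16 pure strategies: ygAN, ygAW, ygBN, ygBW, yfAN, yfAW, yfBN, yfBW, wgAN, wgAW, wgBN, wgBW, wfAN, wfAW, wfBN, wfBW. Columns: U/In, U/Out, U/Stay, D/In, D/Out, D/Stay.
{ygAN, ygAW, ygBN, ygBW} → row (-2,2) (-2,2) (-2,2) (-3,4) (-3,4) (-3,4)
{yfAN, yfAW, yfBN, yfBW} → row (5,-2) (5,-2) (5,-2) (-3,4) (-3,4) (-3,4)
{wgAN, wfAN} → row (-3,4) (-2,0) (4,0) (-3,4) (-2,0) (4,0)
{wgAW, wfAW} → row (-3,4) (-2,-2) (4,0) (-3,4) (-2,-2) (4,0)
{wgBN, wfBN} → row (1,-3) (-2,0) (4,0) (1,-3) (-2,0) (4,0)
{wgBW, wfBW} → row (1,-3) (-2,-2) (4,0) (1,-3) (-2,-2) (4,0)
That's 6 distinct rows out of 16 strategies.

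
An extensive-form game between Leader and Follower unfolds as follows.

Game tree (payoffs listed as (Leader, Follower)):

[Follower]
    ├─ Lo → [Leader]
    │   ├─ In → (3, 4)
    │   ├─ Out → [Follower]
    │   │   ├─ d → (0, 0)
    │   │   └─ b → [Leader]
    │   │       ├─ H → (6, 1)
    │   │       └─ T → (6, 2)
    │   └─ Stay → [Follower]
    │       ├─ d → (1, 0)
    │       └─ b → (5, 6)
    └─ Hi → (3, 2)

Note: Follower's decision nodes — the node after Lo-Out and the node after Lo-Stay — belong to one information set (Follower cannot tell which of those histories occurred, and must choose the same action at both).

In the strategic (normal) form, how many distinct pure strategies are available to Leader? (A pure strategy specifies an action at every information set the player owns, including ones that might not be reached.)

6

Leader owns the node after Lo with actions {In, Out, Stay} — three choices.
Leader owns the node after Lo-Out-b with actions {H, T} — two choices.
A pure strategy fixes one action at each information set independently, so the count is the product 3 × 2 = 6.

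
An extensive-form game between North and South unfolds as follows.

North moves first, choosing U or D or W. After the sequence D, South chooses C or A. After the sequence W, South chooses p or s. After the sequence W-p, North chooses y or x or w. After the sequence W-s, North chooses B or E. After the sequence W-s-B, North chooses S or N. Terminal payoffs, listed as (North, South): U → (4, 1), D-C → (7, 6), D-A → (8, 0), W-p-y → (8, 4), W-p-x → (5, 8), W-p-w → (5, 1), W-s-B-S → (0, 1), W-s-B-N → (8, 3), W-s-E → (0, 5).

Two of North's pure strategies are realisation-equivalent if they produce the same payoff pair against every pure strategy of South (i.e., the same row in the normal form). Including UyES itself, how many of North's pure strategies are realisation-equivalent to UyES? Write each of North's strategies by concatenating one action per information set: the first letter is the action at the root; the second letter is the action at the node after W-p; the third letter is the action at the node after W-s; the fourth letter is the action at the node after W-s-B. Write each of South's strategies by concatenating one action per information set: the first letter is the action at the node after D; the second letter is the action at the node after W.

12

Row for UyES (columns Cp, Cs, Ap, As): (4,1) (4,1) (4,1) (4,1).
Under UyES, North's choice at the node after W-p and at the node after W-s and at the node after W-s-B can never be reached regardless of what South does, so varying those choices leaves every outcome unchanged.
Holding the reachable choices fixed and varying the unreachable ones freely already gives 3 × 2 × 2 = 12 equivalent strategies.
No other strategy reproduces this row, so those 12 are the full class: UyBS, UyBN, UyES, UyEN, UxBS, UxBN, UxES, UxEN, UwBS, UwBN, UwES, UwEN.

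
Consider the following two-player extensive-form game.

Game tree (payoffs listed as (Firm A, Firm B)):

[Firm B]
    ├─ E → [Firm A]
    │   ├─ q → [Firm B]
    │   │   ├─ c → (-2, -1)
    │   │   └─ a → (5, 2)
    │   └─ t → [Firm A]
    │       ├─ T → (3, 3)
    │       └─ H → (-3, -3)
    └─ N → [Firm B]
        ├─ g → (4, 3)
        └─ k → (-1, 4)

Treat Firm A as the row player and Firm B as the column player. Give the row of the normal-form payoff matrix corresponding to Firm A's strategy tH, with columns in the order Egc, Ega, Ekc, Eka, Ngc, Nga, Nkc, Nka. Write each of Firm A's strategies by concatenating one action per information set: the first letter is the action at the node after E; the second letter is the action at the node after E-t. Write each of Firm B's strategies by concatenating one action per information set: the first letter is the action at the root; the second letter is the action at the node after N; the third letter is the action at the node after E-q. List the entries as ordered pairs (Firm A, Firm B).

(-3,-3) (-3,-3) (-3,-3) (-3,-3) (4,3) (4,3) (-1,4) (-1,4)

vs Egc: Firm B plays E → Firm A plays t at [E] → Firm A plays H at [E-t] → (-3, -3)
vs Ega: Firm B plays E → Firm A plays t at [E] → Firm A plays H at [E-t] → (-3, -3)
vs Ekc: Firm B plays E → Firm A plays t at [E] → Firm A plays H at [E-t] → (-3, -3)
vs Eka: Firm B plays E → Firm A plays t at [E] → Firm A plays H at [E-t] → (-3, -3)
vs Ngc: Firm B plays N → Firm B plays g at [N] → (4, 3)
vs Nga: Firm B plays N → Firm B plays g at [N] → (4, 3)
vs Nkc: Firm B plays N → Firm B plays k at [N] → (-1, 4)
vs Nka: Firm B plays N → Firm B plays k at [N] → (-1, 4)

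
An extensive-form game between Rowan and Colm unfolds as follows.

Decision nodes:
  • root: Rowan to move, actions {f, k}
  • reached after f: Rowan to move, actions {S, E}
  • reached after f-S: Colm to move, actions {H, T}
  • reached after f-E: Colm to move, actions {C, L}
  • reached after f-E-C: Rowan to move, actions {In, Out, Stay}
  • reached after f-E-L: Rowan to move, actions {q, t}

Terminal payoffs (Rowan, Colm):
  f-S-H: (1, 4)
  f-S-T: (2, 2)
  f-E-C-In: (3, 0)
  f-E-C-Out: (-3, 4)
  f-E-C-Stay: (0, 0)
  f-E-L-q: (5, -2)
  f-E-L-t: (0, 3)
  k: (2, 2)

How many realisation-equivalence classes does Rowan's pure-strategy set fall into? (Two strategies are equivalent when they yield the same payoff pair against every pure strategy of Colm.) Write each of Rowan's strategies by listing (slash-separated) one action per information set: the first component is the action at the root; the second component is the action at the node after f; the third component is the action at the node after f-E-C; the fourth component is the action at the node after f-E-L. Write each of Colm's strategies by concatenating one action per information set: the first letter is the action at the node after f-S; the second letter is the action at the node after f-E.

8

Rowan has 24 pure strategies: f/S/In/q, f/S/In/t, f/S/Out/q, f/S/Out/t, f/S/Stay/q, f/S/Stay/t, f/E/In/q, f/E/In/t, f/E/Out/q, f/E/Out/t, f/E/Stay/q, f/E/Stay/t, k/S/In/q, k/S/In/t, k/S/Out/q, k/S/Out/t, k/S/Stay/q, k/S/Stay/t, k/E/In/q, k/E/In/t, k/E/Out/q, k/E/Out/t, k/E/Stay/q, k/E/Stay/t. Columns: HC, HL, TC, TL.
{f/S/In/q, f/S/In/t, f/S/Out/q, f/S/Out/t, f/S/Stay/q, f/S/Stay/t} → row (1,4) (1,4) (2,2) (2,2)
{f/E/In/q} → row (3,0) (5,-2) (3,0) (5,-2)
{f/E/In/t} → row (3,0) (0,3) (3,0) (0,3)
{f/E/Out/q} → row (-3,4) (5,-2) (-3,4) (5,-2)
{f/E/Out/t} → row (-3,4) (0,3) (-3,4) (0,3)
{f/E/Stay/q} → row (0,0) (5,-2) (0,0) (5,-2)
{f/E/Stay/t} → row (0,0) (0,3) (0,0) (0,3)
{k/S/In/q, k/S/In/t, k/S/Out/q, k/S/Out/t, k/S/Stay/q, k/S/Stay/t, k/E/In/q, k/E/In/t, k/E/Out/q, k/E/Out/t, k/E/Stay/q, k/E/Stay/t} → row (2,2) (2,2) (2,2) (2,2)
That's 8 distinct rows out of 24 strategies.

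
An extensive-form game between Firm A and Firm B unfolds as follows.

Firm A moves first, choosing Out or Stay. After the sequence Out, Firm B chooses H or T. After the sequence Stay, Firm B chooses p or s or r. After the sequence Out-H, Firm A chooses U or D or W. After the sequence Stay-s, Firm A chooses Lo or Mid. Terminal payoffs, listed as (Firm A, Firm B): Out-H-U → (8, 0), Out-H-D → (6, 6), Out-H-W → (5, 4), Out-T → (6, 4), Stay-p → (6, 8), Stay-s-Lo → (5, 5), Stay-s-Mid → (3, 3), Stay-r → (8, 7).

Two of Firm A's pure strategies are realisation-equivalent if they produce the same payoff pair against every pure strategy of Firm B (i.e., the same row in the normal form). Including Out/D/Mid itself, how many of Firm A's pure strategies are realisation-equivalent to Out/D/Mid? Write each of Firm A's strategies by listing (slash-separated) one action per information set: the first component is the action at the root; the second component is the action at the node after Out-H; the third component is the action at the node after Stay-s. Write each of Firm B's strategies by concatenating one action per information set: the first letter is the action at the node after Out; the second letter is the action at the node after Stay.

Row for Out/D/Mid (columns Hp, Hs, Hr, Tp, Ts, Tr): (6,6) (6,6) (6,6) (6,4) (6,4) (6,4).
Under Out/D/Mid, Firm A's choice at the node after Stay-s can never be reached regardless of what Firm B does, so varying those choices leaves every outcome unchanged.
Holding the reachable choices fixed and varying the unreachable one freely already gives 2 equivalent strategies.
No other strategy reproduces this row, so those 2 are the full class: Out/D/Lo, Out/D/Mid.

2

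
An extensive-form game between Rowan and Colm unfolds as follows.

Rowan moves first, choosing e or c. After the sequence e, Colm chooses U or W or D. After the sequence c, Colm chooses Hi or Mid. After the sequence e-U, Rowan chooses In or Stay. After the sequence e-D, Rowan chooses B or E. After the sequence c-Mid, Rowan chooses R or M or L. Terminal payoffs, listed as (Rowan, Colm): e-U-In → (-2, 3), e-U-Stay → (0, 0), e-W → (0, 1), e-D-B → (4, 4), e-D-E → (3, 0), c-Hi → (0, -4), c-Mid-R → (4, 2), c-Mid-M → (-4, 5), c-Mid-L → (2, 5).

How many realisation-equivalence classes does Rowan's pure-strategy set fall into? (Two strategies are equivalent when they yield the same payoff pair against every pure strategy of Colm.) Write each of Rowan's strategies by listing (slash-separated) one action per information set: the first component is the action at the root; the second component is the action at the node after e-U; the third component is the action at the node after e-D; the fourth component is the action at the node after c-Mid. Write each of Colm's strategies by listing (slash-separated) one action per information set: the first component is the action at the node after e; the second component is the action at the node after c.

7

Rowan has 24 pure strategies: e/In/B/R, e/In/B/M, e/In/B/L, e/In/E/R, e/In/E/M, e/In/E/L, e/Stay/B/R, e/Stay/B/M, e/Stay/B/L, e/Stay/E/R, e/Stay/E/M, e/Stay/E/L, c/In/B/R, c/In/B/M, c/In/B/L, c/In/E/R, c/In/E/M, c/In/E/L, c/Stay/B/R, c/Stay/B/M, c/Stay/B/L, c/Stay/E/R, c/Stay/E/M, c/Stay/E/L. Columns: U/Hi, U/Mid, W/Hi, W/Mid, D/Hi, D/Mid.
{e/In/B/R, e/In/B/M, e/In/B/L} → row (-2,3) (-2,3) (0,1) (0,1) (4,4) (4,4)
{e/In/E/R, e/In/E/M, e/In/E/L} → row (-2,3) (-2,3) (0,1) (0,1) (3,0) (3,0)
{e/Stay/B/R, e/Stay/B/M, e/Stay/B/L} → row (0,0) (0,0) (0,1) (0,1) (4,4) (4,4)
{e/Stay/E/R, e/Stay/E/M, e/Stay/E/L} → row (0,0) (0,0) (0,1) (0,1) (3,0) (3,0)
{c/In/B/R, c/In/E/R, c/Stay/B/R, c/Stay/E/R} → row (0,-4) (4,2) (0,-4) (4,2) (0,-4) (4,2)
{c/In/B/M, c/In/E/M, c/Stay/B/M, c/Stay/E/M} → row (0,-4) (-4,5) (0,-4) (-4,5) (0,-4) (-4,5)
{c/In/B/L, c/In/E/L, c/Stay/B/L, c/Stay/E/L} → row (0,-4) (2,5) (0,-4) (2,5) (0,-4) (2,5)
That's 7 distinct rows out of 24 strategies.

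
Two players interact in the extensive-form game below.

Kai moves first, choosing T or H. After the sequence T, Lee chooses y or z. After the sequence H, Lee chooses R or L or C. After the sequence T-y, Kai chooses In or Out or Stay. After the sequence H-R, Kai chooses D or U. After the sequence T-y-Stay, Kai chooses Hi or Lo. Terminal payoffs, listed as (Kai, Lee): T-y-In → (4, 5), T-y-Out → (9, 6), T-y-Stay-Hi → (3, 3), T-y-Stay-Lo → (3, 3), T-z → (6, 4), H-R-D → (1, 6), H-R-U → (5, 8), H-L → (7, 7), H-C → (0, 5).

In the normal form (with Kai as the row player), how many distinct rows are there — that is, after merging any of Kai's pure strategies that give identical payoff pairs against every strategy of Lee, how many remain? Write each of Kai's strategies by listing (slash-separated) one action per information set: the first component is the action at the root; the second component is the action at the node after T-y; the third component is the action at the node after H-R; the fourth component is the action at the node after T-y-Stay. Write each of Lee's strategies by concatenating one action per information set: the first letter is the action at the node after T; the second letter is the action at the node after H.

Kai has 24 pure strategies: T/In/D/Hi, T/In/D/Lo, T/In/U/Hi, T/In/U/Lo, T/Out/D/Hi, T/Out/D/Lo, T/Out/U/Hi, T/Out/U/Lo, T/Stay/D/Hi, T/Stay/D/Lo, T/Stay/U/Hi, T/Stay/U/Lo, H/In/D/Hi, H/In/D/Lo, H/In/U/Hi, H/In/U/Lo, H/Out/D/Hi, H/Out/D/Lo, H/Out/U/Hi, H/Out/U/Lo, H/Stay/D/Hi, H/Stay/D/Lo, H/Stay/U/Hi, H/Stay/U/Lo. Columns: yR, yL, yC, zR, zL, zC.
{T/In/D/Hi, T/In/D/Lo, T/In/U/Hi, T/In/U/Lo} → row (4,5) (4,5) (4,5) (6,4) (6,4) (6,4)
{T/Out/D/Hi, T/Out/D/Lo, T/Out/U/Hi, T/Out/U/Lo} → row (9,6) (9,6) (9,6) (6,4) (6,4) (6,4)
{T/Stay/D/Hi, T/Stay/D/Lo, T/Stay/U/Hi, T/Stay/U/Lo} → row (3,3) (3,3) (3,3) (6,4) (6,4) (6,4)
{H/In/D/Hi, H/In/D/Lo, H/Out/D/Hi, H/Out/D/Lo, H/Stay/D/Hi, H/Stay/D/Lo} → row (1,6) (7,7) (0,5) (1,6) (7,7) (0,5)
{H/In/U/Hi, H/In/U/Lo, H/Out/U/Hi, H/Out/U/Lo, H/Stay/U/Hi, H/Stay/U/Lo} → row (5,8) (7,7) (0,5) (5,8) (7,7) (0,5)
That's 5 distinct rows out of 24 strategies.

5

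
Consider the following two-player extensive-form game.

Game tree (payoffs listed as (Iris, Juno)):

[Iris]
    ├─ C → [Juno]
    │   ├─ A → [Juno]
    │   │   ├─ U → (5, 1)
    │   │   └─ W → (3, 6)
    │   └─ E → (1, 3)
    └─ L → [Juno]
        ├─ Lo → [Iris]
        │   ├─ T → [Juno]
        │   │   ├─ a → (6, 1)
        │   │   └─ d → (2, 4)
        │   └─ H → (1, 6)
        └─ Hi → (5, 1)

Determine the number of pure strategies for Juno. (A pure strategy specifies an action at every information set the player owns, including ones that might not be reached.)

Juno owns the node after C with actions {A, E} — two choices.
Juno owns the node after L with actions {Lo, Hi} — two choices.
Juno owns the node after C-A with actions {U, W} — two choices.
Juno owns the node after L-Lo-T with actions {a, d} — two choices.
A pure strategy fixes one action at each information set independently, so the count is the product 2 × 2 × 2 × 2 = 16.
(For reference, Iris has 4 pure strategies, giving a 16×4 normal-form matrix.)

16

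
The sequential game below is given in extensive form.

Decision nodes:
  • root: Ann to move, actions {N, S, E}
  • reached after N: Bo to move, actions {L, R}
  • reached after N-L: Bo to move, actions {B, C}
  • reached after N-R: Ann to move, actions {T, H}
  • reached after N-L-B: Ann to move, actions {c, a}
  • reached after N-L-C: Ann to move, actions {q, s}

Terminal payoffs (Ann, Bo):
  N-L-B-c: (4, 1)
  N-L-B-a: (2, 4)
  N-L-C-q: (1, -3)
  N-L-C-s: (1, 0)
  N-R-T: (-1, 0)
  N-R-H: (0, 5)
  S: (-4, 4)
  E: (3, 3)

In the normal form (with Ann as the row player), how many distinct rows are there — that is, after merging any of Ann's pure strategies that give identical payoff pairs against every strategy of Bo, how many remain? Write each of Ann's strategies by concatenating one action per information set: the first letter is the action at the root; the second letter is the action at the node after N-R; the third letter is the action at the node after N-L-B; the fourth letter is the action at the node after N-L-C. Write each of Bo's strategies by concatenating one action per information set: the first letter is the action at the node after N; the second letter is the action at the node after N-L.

Ann has 24 pure strategies: NTcq, NTcs, NTaq, NTas, NHcq, NHcs, NHaq, NHas, STcq, STcs, STaq, STas, SHcq, SHcs, SHaq, SHas, ETcq, ETcs, ETaq, ETas, EHcq, EHcs, EHaq, EHas. Columns: LB, LC, RB, RC.
{NTcq} → row (4,1) (1,-3) (-1,0) (-1,0)
{NTcs} → row (4,1) (1,0) (-1,0) (-1,0)
{NTaq} → row (2,4) (1,-3) (-1,0) (-1,0)
{NTas} → row (2,4) (1,0) (-1,0) (-1,0)
{NHcq} → row (4,1) (1,-3) (0,5) (0,5)
{NHcs} → row (4,1) (1,0) (0,5) (0,5)
{NHaq} → row (2,4) (1,-3) (0,5) (0,5)
{NHas} → row (2,4) (1,0) (0,5) (0,5)
{STcq, STcs, STaq, STas, SHcq, SHcs, SHaq, SHas} → row (-4,4) (-4,4) (-4,4) (-4,4)
{ETcq, ETcs, ETaq, ETas, EHcq, EHcs, EHaq, EHas} → row (3,3) (3,3) (3,3) (3,3)
That's 10 distinct rows out of 24 strategies.

10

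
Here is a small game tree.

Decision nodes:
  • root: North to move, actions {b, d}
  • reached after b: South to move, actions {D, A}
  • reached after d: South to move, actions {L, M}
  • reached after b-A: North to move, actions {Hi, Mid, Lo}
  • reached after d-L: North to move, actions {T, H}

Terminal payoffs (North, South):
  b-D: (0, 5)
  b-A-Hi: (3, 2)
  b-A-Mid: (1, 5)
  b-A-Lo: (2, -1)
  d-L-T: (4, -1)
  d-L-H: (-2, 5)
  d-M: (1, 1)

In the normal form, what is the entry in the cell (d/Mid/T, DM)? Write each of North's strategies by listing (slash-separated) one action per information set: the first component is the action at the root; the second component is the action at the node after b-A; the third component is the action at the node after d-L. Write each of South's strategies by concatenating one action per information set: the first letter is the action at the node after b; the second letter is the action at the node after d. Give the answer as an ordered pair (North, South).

Trace the play path from the root:
  North plays d
  South plays M at [d]
→ terminal payoff (1, 1).
(North's choice at the node after b-A is never reached on this path, so it doesn't affect the outcome.)

(1, 1)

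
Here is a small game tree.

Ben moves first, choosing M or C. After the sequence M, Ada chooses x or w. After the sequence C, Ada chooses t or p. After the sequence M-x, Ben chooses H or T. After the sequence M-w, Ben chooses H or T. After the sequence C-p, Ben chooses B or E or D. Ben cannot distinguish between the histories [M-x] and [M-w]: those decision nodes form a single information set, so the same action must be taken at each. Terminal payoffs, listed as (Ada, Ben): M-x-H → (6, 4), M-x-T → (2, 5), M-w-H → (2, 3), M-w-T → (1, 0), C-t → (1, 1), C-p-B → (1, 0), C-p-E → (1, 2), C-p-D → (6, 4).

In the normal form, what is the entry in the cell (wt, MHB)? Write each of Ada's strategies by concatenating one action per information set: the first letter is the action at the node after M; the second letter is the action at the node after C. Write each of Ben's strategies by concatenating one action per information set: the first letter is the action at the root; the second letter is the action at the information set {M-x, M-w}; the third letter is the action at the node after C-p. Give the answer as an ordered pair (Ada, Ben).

(2, 3)

Trace the play path from the root:
  Ben plays M
  Ada plays w at [M]
  Ben plays H at [M-w]
→ terminal payoff (2, 3).
(Ada's choice at the node after C is never reached on this path, so it doesn't affect the outcome.)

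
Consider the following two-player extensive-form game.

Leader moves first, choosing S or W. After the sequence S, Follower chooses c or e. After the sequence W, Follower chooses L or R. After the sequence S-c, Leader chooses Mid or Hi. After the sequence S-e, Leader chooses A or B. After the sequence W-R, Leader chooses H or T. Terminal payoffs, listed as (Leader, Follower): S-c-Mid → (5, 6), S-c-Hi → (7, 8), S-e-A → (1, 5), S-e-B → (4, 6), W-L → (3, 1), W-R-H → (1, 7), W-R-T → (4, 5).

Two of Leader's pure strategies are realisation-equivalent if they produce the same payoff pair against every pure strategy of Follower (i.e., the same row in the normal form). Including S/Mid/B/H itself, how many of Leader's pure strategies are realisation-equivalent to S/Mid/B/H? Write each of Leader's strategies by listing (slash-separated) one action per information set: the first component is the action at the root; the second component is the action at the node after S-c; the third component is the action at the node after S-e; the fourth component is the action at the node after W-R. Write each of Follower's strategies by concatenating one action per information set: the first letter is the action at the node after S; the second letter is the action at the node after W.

2

Row for S/Mid/B/H (columns cL, cR, eL, eR): (5,6) (5,6) (4,6) (4,6).
Under S/Mid/B/H, Leader's choice at the node after W-R can never be reached regardless of what Follower does, so varying those choices leaves every outcome unchanged.
Holding the reachable choices fixed and varying the unreachable one freely already gives 2 equivalent strategies.
No other strategy reproduces this row, so those 2 are the full class: S/Mid/B/H, S/Mid/B/T.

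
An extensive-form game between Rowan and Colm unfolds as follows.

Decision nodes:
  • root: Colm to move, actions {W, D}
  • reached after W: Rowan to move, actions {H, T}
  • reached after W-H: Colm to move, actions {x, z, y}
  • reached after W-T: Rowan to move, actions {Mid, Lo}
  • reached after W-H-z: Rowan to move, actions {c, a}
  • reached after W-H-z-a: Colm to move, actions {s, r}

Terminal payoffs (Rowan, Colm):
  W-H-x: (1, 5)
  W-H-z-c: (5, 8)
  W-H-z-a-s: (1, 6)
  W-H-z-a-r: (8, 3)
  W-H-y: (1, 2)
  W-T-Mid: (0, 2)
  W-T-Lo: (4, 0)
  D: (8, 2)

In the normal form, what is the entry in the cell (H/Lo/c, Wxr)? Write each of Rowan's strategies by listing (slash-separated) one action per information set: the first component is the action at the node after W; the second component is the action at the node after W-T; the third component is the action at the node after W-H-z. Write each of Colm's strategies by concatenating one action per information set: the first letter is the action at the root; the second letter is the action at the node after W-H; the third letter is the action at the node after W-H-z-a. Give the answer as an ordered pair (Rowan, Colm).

(1, 5)

Trace the play path from the root:
  Colm plays W
  Rowan plays H at [W]
  Colm plays x at [W-H]
→ terminal payoff (1, 5).
(Rowan's choice at the node after W-T is never reached on this path, so it doesn't affect the outcome.)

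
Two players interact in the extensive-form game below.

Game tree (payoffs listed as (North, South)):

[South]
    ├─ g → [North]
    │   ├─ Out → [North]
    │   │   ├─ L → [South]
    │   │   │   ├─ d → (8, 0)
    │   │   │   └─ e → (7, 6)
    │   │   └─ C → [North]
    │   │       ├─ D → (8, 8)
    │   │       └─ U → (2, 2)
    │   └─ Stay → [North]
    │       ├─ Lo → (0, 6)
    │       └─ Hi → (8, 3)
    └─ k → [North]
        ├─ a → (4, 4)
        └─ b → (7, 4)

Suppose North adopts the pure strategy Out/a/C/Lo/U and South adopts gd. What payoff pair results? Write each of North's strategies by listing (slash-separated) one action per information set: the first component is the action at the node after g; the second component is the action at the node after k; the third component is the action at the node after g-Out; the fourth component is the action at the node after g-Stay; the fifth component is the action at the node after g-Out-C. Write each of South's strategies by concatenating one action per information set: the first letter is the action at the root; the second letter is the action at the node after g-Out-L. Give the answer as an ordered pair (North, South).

(2, 2)

Trace the play path from the root:
  South plays g
  North plays Out at [g]
  North plays C at [g-Out]
  North plays U at [g-Out-C]
→ terminal payoff (2, 2).
(North's choice at the node after k is never reached on this path, so it doesn't affect the outcome.)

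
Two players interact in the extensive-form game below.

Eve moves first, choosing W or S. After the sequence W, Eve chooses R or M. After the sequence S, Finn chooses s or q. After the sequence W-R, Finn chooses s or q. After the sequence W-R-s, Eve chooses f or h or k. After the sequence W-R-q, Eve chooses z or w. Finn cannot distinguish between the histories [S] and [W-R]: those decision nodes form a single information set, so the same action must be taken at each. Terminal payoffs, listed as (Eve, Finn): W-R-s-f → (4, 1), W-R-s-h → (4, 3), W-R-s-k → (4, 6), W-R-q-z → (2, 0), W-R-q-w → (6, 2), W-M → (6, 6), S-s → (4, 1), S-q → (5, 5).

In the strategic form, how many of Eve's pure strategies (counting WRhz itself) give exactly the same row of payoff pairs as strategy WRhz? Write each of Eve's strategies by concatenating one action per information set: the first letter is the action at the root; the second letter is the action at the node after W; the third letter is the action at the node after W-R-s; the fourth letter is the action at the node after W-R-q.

1

Row for WRhz (columns s, q): (4,3) (2,0).
Every one of Eve's information sets is on the play path for some reply by Finn when Eve follows WRhz.
Changing the action at any of them therefore changes at least one column, so only WRhz itself gives this row.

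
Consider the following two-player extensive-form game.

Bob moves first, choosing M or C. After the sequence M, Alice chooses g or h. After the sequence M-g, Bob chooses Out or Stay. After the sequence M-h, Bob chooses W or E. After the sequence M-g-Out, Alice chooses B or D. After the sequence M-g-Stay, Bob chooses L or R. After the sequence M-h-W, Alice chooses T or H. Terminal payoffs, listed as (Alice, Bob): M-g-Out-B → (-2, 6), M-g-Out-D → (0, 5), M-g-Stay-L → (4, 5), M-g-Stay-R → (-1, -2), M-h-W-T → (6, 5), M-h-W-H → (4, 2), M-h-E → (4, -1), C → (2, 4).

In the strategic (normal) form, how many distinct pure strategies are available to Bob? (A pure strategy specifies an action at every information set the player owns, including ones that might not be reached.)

Bob owns the root with actions {M, C} — two choices.
Bob owns the node after M-g with actions {Out, Stay} — two choices.
Bob owns the node after M-h with actions {W, E} — two choices.
Bob owns the node after M-g-Stay with actions {L, R} — two choices.
A pure strategy fixes one action at each information set independently, so the count is the product 2 × 2 × 2 × 2 = 16.
(For reference, Alice has 8 pure strategies, giving a 16×8 normal-form matrix.)

16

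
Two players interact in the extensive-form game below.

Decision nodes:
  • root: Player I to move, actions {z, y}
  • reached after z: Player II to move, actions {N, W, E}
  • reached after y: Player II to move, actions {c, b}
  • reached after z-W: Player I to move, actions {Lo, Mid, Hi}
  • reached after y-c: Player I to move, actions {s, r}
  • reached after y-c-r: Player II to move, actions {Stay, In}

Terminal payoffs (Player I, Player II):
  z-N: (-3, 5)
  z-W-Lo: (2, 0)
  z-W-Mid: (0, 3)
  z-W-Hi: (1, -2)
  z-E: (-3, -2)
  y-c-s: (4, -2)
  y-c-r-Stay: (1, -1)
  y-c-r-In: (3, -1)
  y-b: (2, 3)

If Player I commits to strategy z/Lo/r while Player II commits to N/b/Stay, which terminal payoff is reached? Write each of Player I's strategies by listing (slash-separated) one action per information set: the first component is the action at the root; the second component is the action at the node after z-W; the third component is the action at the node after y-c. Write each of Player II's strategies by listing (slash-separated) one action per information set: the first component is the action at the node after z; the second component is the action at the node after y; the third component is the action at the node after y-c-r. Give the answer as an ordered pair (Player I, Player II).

(-3, 5)

Trace the play path from the root:
  Player I plays z
  Player II plays N at [z]
→ terminal payoff (-3, 5).
(Player I's choice at the node after z-W is never reached on this path, so it doesn't affect the outcome.)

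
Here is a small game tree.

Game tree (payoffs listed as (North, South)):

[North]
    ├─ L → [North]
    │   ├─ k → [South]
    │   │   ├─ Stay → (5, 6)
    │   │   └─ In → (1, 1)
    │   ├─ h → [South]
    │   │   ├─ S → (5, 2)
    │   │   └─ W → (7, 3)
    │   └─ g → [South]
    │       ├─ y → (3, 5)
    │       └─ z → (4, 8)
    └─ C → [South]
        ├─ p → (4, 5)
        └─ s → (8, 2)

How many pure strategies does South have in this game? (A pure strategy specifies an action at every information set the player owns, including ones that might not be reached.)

South owns the node after C with actions {p, s} — two choices.
South owns the node after L-k with actions {Stay, In} — two choices.
South owns the node after L-h with actions {S, W} — two choices.
South owns the node after L-g with actions {y, z} — two choices.
A pure strategy fixes one action at each information set independently, so the count is the product 2 × 2 × 2 × 2 = 16.
(For reference, North has 6 pure strategies, giving a 16×6 normal-form matrix.)

16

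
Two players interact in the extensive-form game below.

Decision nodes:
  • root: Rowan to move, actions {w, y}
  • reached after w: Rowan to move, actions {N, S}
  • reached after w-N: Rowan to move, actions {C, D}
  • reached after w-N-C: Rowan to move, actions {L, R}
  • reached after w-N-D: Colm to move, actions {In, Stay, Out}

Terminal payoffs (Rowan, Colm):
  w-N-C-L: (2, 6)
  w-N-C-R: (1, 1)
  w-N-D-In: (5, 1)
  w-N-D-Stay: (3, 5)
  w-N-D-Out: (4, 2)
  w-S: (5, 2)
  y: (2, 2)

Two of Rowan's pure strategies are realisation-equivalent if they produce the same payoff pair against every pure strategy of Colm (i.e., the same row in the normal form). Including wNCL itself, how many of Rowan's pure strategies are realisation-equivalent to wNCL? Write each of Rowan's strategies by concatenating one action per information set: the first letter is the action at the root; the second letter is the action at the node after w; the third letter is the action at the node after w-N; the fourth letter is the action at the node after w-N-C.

1

Row for wNCL (columns In, Stay, Out): (2,6) (2,6) (2,6).
Every one of Rowan's information sets is on the play path for some reply by Colm when Rowan follows wNCL.
Changing the action at any of them therefore changes at least one column, so only wNCL itself gives this row.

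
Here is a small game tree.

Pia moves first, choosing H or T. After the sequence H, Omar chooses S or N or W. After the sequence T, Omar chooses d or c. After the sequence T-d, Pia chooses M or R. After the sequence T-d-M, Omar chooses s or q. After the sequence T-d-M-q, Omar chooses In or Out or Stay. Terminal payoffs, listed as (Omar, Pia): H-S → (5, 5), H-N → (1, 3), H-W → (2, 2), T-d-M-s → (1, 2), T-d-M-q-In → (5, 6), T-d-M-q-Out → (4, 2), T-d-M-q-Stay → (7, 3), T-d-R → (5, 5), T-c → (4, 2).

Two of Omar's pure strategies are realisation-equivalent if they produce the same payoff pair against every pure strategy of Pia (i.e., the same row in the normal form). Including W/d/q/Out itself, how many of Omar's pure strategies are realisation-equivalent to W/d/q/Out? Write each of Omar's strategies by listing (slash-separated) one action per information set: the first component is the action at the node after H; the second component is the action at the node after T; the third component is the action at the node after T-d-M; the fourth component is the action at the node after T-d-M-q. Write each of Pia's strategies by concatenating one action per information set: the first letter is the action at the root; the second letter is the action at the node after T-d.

1

Row for W/d/q/Out (columns HM, HR, TM, TR): (2,2) (2,2) (4,2) (5,5).
Every one of Omar's information sets is on the play path for some reply by Pia when Omar follows W/d/q/Out.
Changing the action at any of them therefore changes at least one column, so only W/d/q/Out itself gives this row.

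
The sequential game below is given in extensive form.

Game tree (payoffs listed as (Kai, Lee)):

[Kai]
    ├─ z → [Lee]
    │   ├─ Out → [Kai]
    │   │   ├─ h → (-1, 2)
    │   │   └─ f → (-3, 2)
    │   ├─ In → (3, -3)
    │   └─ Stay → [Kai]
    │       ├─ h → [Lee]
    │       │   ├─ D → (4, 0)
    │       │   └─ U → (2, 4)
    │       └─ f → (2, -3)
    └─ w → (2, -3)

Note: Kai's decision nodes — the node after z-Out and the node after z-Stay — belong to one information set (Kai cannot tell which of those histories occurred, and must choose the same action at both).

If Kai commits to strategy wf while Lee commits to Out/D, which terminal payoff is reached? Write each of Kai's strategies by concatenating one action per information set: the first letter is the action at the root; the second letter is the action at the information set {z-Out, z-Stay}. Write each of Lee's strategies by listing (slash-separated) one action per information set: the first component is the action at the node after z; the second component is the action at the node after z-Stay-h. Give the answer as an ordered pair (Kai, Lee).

Trace the play path from the root:
  Kai plays w
→ terminal payoff (2, -3).
(Kai's choice at the information set {z-Out, z-Stay} is never reached on this path, so it doesn't affect the outcome.)

(2, -3)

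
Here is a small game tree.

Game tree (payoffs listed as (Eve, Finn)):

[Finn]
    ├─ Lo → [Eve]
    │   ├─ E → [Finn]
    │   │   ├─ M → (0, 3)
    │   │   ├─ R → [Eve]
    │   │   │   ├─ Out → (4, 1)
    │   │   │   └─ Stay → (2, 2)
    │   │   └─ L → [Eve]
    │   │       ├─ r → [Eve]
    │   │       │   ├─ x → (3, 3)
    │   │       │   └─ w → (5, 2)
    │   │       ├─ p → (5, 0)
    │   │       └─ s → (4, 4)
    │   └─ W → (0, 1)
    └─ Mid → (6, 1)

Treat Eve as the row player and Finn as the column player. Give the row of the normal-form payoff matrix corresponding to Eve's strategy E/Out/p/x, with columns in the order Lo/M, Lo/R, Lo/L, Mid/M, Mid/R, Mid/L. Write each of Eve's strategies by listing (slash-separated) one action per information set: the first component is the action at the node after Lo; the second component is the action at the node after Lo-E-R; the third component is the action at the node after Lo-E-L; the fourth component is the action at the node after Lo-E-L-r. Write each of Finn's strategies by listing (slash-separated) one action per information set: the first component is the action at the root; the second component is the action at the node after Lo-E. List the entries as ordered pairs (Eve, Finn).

(0,3) (4,1) (5,0) (6,1) (6,1) (6,1)

vs Lo/M: Finn plays Lo → Eve plays E at [Lo] → Finn plays M at [Lo-E] → (0, 3)
vs Lo/R: Finn plays Lo → Eve plays E at [Lo] → Finn plays R at [Lo-E] → Eve plays Out at [Lo-E-R] → (4, 1)
vs Lo/L: Finn plays Lo → Eve plays E at [Lo] → Finn plays L at [Lo-E] → Eve plays p at [Lo-E-L] → (5, 0)
vs Mid/M: Finn plays Mid → (6, 1)
vs Mid/R: Finn plays Mid → (6, 1)
vs Mid/L: Finn plays Mid → (6, 1)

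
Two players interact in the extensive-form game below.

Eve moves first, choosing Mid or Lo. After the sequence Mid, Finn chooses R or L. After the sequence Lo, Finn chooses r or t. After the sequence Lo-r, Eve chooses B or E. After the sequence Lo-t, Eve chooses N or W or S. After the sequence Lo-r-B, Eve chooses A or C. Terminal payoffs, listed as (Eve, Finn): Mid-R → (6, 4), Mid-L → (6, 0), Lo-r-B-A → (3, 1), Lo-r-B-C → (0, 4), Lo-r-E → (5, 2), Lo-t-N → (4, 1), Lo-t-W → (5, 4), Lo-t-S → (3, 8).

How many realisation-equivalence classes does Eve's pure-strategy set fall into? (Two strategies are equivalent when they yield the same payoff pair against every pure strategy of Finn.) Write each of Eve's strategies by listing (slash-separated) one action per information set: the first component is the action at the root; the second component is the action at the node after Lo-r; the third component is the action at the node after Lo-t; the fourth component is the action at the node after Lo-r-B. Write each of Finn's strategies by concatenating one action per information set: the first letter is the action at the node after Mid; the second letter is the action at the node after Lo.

Eve has 24 pure strategies: Mid/B/N/A, Mid/B/N/C, Mid/B/W/A, Mid/B/W/C, Mid/B/S/A, Mid/B/S/C, Mid/E/N/A, Mid/E/N/C, Mid/E/W/A, Mid/E/W/C, Mid/E/S/A, Mid/E/S/C, Lo/B/N/A, Lo/B/N/C, Lo/B/W/A, Lo/B/W/C, Lo/B/S/A, Lo/B/S/C, Lo/E/N/A, Lo/E/N/C, Lo/E/W/A, Lo/E/W/C, Lo/E/S/A, Lo/E/S/C. Columns: Rr, Rt, Lr, Lt.
{Mid/B/N/A, Mid/B/N/C, Mid/B/W/A, Mid/B/W/C, Mid/B/S/A, Mid/B/S/C, Mid/E/N/A, Mid/E/N/C, Mid/E/W/A, Mid/E/W/C, Mid/E/S/A, Mid/E/S/C} → row (6,4) (6,4) (6,0) (6,0)
{Lo/B/N/A} → row (3,1) (4,1) (3,1) (4,1)
{Lo/B/N/C} → row (0,4) (4,1) (0,4) (4,1)
{Lo/B/W/A} → row (3,1) (5,4) (3,1) (5,4)
{Lo/B/W/C} → row (0,4) (5,4) (0,4) (5,4)
{Lo/B/S/A} → row (3,1) (3,8) (3,1) (3,8)
{Lo/B/S/C} → row (0,4) (3,8) (0,4) (3,8)
{Lo/E/N/A, Lo/E/N/C} → row (5,2) (4,1) (5,2) (4,1)
{Lo/E/W/A, Lo/E/W/C} → row (5,2) (5,4) (5,2) (5,4)
{Lo/E/S/A, Lo/E/S/C} → row (5,2) (3,8) (5,2) (3,8)
That's 10 distinct rows out of 24 strategies.

10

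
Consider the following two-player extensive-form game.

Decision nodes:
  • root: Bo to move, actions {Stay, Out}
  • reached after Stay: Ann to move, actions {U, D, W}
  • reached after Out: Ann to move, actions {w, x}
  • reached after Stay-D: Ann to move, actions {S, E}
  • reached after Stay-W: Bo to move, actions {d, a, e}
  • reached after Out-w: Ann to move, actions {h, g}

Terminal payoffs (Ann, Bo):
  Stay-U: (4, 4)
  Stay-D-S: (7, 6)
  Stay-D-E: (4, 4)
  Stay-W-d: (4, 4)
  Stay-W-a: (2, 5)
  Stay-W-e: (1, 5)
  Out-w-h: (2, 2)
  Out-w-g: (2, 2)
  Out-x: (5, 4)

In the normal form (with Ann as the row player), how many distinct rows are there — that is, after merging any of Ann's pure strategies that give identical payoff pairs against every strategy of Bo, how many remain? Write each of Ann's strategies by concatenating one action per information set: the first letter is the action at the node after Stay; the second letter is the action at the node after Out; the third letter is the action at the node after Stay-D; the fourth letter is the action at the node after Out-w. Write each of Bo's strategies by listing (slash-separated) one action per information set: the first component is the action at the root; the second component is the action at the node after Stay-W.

Ann has 24 pure strategies: UwSh, UwSg, UwEh, UwEg, UxSh, UxSg, UxEh, UxEg, DwSh, DwSg, DwEh, DwEg, DxSh, DxSg, DxEh, DxEg, WwSh, WwSg, WwEh, WwEg, WxSh, WxSg, WxEh, WxEg. Columns: Stay/d, Stay/a, Stay/e, Out/d, Out/a, Out/e.
{UwSh, UwSg, UwEh, UwEg, DwEh, DwEg} → row (4,4) (4,4) (4,4) (2,2) (2,2) (2,2)
{UxSh, UxSg, UxEh, UxEg, DxEh, DxEg} → row (4,4) (4,4) (4,4) (5,4) (5,4) (5,4)
{DwSh, DwSg} → row (7,6) (7,6) (7,6) (2,2) (2,2) (2,2)
{DxSh, DxSg} → row (7,6) (7,6) (7,6) (5,4) (5,4) (5,4)
{WwSh, WwSg, WwEh, WwEg} → row (4,4) (2,5) (1,5) (2,2) (2,2) (2,2)
{WxSh, WxSg, WxEh, WxEg} → row (4,4) (2,5) (1,5) (5,4) (5,4) (5,4)
That's 6 distinct rows out of 24 strategies.

6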